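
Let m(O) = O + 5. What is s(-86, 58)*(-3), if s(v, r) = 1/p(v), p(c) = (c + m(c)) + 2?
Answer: 1/55 ≈ 0.018182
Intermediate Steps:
m(O) = 5 + O
p(c) = 7 + 2*c (p(c) = (c + (5 + c)) + 2 = (5 + 2*c) + 2 = 7 + 2*c)
s(v, r) = 1/(7 + 2*v)
s(-86, 58)*(-3) = -3/(7 + 2*(-86)) = -3/(7 - 172) = -3/(-165) = -1/165*(-3) = 1/55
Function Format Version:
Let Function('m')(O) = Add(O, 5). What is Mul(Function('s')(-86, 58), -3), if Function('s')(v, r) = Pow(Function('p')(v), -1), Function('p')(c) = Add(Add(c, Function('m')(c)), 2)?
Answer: Rational(1, 55) ≈ 0.018182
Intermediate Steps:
Function('m')(O) = Add(5, O)
Function('p')(c) = Add(7, Mul(2, c)) (Function('p')(c) = Add(Add(c, Add(5, c)), 2) = Add(Add(5, Mul(2, c)), 2) = Add(7, Mul(2, c)))
Function('s')(v, r) = Pow(Add(7, Mul(2, v)), -1)
Mul(Function('s')(-86, 58), -3) = Mul(Pow(Add(7, Mul(2, -86)), -1), -3) = Mul(Pow(Add(7, -172), -1), -3) = Mul(Pow(-165, -1), -3) = Mul(Rational(-1, 165), -3) = Rational(1, 55)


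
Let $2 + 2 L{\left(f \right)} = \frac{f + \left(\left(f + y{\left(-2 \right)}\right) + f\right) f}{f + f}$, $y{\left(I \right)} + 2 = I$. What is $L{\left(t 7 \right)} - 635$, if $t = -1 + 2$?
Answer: $- \frac{2533}{4} \approx -633.25$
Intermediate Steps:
$y{\left(I \right)} = -2 + I$
$t = 1$
$L{\left(f \right)} = -1 + \frac{f + f \left(-4 + 2 f\right)}{4 f}$ ($L{\left(f \right)} = -1 + \frac{\left(f + \left(\left(f - 4\right) + f\right) f\right) \frac{1}{f + f}}{2} = -1 + \frac{\left(f + \left(\left(f - 4\right) + f\right) f\right) \frac{1}{2 f}}{2} = -1 + \frac{\left(f + \left(\left(-4 + f\right) + f\right) f\right) \frac{1}{2 f}}{2} = -1 + \frac{\left(f + \left(-4 + 2 f\right) f\right) \frac{1}{2 f}}{2} = -1 + \frac{\left(f + f \left(-4 + 2 f\right)\right) \frac{1}{2 f}}{2} = -1 + \frac{\frac{1}{2} \frac{1}{f} \left(f + f \left(-4 + 2 f\right)\right)}{2} = -1 + \frac{f + f \left(-4 + 2 f\right)}{4 f}$)
$L{\left(t 7 \right)} - 635 = \left(- \frac{7}{4} + \frac{1 \cdot 7}{2}\right) - 635 = \left(- \frac{7}{4} + \frac{1}{2} \cdot 7\right) - 635 = \left(- \frac{7}{4} + \frac{7}{2}\right) - 635 = \frac{7}{4} - 635 = - \frac{2533}{4}$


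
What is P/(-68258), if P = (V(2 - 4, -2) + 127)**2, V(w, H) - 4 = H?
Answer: -16641/68258 ≈ -0.24380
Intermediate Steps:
V(w, H) = 4 + H
P = 16641 (P = ((4 - 2) + 127)**2 = (2 + 127)**2 = 129**2 = 16641)
P/(-68258) = 16641/(-68258) = 16641*(-1/68258) = -16641/68258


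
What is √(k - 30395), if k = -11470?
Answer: I*√41865 ≈ 204.61*I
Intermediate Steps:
√(k - 30395) = √(-11470 - 30395) = √(-41865) = I*√41865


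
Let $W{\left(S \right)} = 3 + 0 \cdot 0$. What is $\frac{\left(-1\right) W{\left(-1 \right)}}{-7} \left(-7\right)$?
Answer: $-3$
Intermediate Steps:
$W{\left(S \right)} = 3$ ($W{\left(S \right)} = 3 + 0 = 3$)
$\frac{\left(-1\right) W{\left(-1 \right)}}{-7} \left(-7\right) = \frac{\left(-1\right) 3}{-7} \left(-7\right) = \left(-3\right) \left(- \frac{1}{7}\right) \left(-7\right) = \frac{3}{7} \left(-7\right) = -3$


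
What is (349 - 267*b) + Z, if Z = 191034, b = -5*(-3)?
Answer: 187378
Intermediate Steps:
b = 15
(349 - 267*b) + Z = (349 - 267*15) + 191034 = (349 - 4005) + 191034 = -3656 + 191034 = 187378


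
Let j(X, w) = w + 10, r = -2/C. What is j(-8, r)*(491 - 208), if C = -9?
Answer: 26036/9 ≈ 2892.9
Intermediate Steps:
r = 2/9 (r = -2/(-9) = -2*(-1/9) = 2/9 ≈ 0.22222)
j(X, w) = 10 + w
j(-8, r)*(491 - 208) = (10 + 2/9)*(491 - 208) = (92/9)*283 = 26036/9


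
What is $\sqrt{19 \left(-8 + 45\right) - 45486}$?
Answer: $i \sqrt{44783} \approx 211.62 i$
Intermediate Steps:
$\sqrt{19 \left(-8 + 45\right) - 45486} = \sqrt{19 \cdot 37 - 45486} = \sqrt{703 - 45486} = \sqrt{-44783} = i \sqrt{44783}$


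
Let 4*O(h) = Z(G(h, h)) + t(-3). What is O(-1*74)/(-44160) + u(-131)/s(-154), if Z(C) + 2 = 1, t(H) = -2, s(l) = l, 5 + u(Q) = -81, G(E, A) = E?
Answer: 2531917/4533760 ≈ 0.55846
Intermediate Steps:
u(Q) = -86 (u(Q) = -5 - 81 = -86)
Z(C) = -1 (Z(C) = -2 + 1 = -1)
O(h) = -3/4 (O(h) = (-1 - 2)/4 = (1/4)*(-3) = -3/4)
O(-1*74)/(-44160) + u(-131)/s(-154) = -3/4/(-44160) - 86/(-154) = -3/4*(-1/44160) - 86*(-1/154) = 1/58880 + 43/77 = 2531917/4533760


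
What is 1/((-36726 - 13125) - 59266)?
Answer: -1/109117 ≈ -9.1645e-6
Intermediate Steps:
1/((-36726 - 13125) - 59266) = 1/(-49851 - 59266) = 1/(-109117) = -1/109117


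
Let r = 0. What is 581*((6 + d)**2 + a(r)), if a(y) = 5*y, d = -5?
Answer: 581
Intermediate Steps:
581*((6 + d)**2 + a(r)) = 581*((6 - 5)**2 + 5*0) = 581*(1**2 + 0) = 581*(1 + 0) = 581*1 = 581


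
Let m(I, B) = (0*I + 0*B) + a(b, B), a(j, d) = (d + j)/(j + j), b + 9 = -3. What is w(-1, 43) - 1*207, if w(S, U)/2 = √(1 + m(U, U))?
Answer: -207 + I*√42/6 ≈ -207.0 + 1.0801*I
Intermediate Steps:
b = -12 (b = -9 - 3 = -12)
a(j, d) = (d + j)/(2*j) (a(j, d) = (d + j)/((2*j)) = (d + j)*(1/(2*j)) = (d + j)/(2*j))
m(I, B) = ½ - B/24 (m(I, B) = (0*I + 0*B) + (½)*(B - 12)/(-12) = (0 + 0) + (½)*(-1/12)*(-12 + B) = 0 + (½ - B/24) = ½ - B/24)
w(S, U) = 2*√(3/2 - U/24) (w(S, U) = 2*√(1 + (½ - U/24)) = 2*√(3/2 - U/24))
w(-1, 43) - 1*207 = √(216 - 6*43)/6 - 1*207 = √(216 - 258)/6 - 207 = √(-42)/6 - 207 = (I*√42)/6 - 207 = I*√42/6 - 207 = -207 + I*√42/6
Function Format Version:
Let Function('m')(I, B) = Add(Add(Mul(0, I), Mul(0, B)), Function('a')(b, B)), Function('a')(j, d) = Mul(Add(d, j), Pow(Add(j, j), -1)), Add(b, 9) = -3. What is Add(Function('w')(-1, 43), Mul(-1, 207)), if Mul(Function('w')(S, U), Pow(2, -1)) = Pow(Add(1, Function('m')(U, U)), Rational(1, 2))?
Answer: Add(-207, Mul(Rational(1, 6), I, Pow(42, Rational(1, 2)))) ≈ Add(-207.00, Mul(1.0801, I))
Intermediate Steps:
b = -12 (b = Add(-9, -3) = -12)
Function('a')(j, d) = Mul(Rational(1, 2), Pow(j, -1), Add(d, j)) (Function('a')(j, d) = Mul(Add(d, j), Pow(Mul(2, j), -1)) = Mul(Add(d, j), Mul(Rational(1, 2), Pow(j, -1))) = Mul(Rational(1, 2), Pow(j, -1), Add(d, j)))
Function('m')(I, B) = Add(Rational(1, 2), Mul(Rational(-1, 24), B)) (Function('m')(I, B) = Add(Add(Mul(0, I), Mul(0, B)), Mul(Rational(1, 2), Pow(-12, -1), Add(B, -12))) = Add(Add(0, 0), Mul(Rational(1, 2), Rational(-1, 12), Add(-12, B))) = Add(0, Add(Rational(1, 2), Mul(Rational(-1, 24), B))) = Add(Rational(1, 2), Mul(Rational(-1, 24), B)))
Function('w')(S, U) = Mul(2, Pow(Add(Rational(3, 2), Mul(Rational(-1, 24), U)), Rational(1, 2))) (Function('w')(S, U) = Mul(2, Pow(Add(1, Add(Rational(1, 2), Mul(Rational(-1, 24), U))), Rational(1, 2))) = Mul(2, Pow(Add(Rational(3, 2), Mul(Rational(-1, 24), U)), Rational(1, 2))))
Add(Function('w')(-1, 43), Mul(-1, 207)) = Add(Mul(Rational(1, 6), Pow(Add(216, Mul(-6, 43)), Rational(1, 2))), Mul(-1, 207)) = Add(Mul(Rational(1, 6), Pow(Add(216, -258), Rational(1, 2))), -207) = Add(Mul(Rational(1, 6), Pow(-42, Rational(1, 2))), -207) = Add(Mul(Rational(1, 6), Mul(I, Pow(42, Rational(1, 2)))), -207) = Add(Mul(Rational(1, 6), I, Pow(42, Rational(1, 2))), -207) = Add(-207, Mul(Rational(1, 6), I, Pow(42, Rational(1, 2))))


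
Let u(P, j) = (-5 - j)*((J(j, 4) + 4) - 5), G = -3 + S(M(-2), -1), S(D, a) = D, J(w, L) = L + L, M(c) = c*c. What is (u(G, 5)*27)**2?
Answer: 3572100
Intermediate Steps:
M(c) = c**2
J(w, L) = 2*L
G = 1 (G = -3 + (-2)**2 = -3 + 4 = 1)
u(P, j) = -35 - 7*j (u(P, j) = (-5 - j)*((2*4 + 4) - 5) = (-5 - j)*((8 + 4) - 5) = (-5 - j)*(12 - 5) = (-5 - j)*7 = -35 - 7*j)
(u(G, 5)*27)**2 = ((-35 - 7*5)*27)**2 = ((-35 - 35)*27)**2 = (-70*27)**2 = (-1890)**2 = 3572100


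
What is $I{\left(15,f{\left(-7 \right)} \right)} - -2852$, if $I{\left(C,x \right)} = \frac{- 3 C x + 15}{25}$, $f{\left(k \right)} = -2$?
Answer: $\frac{14281}{5} \approx 2856.2$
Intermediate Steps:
$I{\left(C,x \right)} = \frac{3}{5} - \frac{3 C x}{25}$ ($I{\left(C,x \right)} = \left(- 3 C x + 15\right) \frac{1}{25} = \left(15 - 3 C x\right) \frac{1}{25} = \frac{3}{5} - \frac{3 C x}{25}$)
$I{\left(15,f{\left(-7 \right)} \right)} - -2852 = \left(\frac{3}{5} - \frac{9}{5} \left(-2\right)\right) - -2852 = \left(\frac{3}{5} + \frac{18}{5}\right) + 2852 = \frac{21}{5} + 2852 = \frac{14281}{5}$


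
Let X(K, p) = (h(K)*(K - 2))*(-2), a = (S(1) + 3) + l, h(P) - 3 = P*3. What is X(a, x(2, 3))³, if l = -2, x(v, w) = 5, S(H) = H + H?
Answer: -13824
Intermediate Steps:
h(P) = 3 + 3*P (h(P) = 3 + P*3 = 3 + 3*P)
S(H) = 2*H
a = 3 (a = (2*1 + 3) - 2 = (2 + 3) - 2 = 5 - 2 = 3)
X(K, p) = -2*(-2 + K)*(3 + 3*K) (X(K, p) = ((3 + 3*K)*(K - 2))*(-2) = ((3 + 3*K)*(-2 + K))*(-2) = ((-2 + K)*(3 + 3*K))*(-2) = -2*(-2 + K)*(3 + 3*K))
X(a, x(2, 3))³ = (12 - 6*3² + 6*3)³ = (12 - 6*9 + 18)³ = (12 - 54 + 18)³ = (-24)³ = -13824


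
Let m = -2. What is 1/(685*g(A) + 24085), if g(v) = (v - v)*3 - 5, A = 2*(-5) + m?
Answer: 1/20660 ≈ 4.8403e-5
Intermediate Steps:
A = -12 (A = 2*(-5) - 2 = -10 - 2 = -12)
g(v) = -5 (g(v) = 0*3 - 5 = 0 - 5 = -5)
1/(685*g(A) + 24085) = 1/(685*(-5) + 24085) = 1/(-3425 + 24085) = 1/20660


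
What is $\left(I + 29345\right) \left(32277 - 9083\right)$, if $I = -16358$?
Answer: $301220478$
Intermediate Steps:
$\left(I + 29345\right) \left(32277 - 9083\right) = \left(-16358 + 29345\right) \left(32277 - 9083\right) = 12987 \cdot 23194 = 301220478$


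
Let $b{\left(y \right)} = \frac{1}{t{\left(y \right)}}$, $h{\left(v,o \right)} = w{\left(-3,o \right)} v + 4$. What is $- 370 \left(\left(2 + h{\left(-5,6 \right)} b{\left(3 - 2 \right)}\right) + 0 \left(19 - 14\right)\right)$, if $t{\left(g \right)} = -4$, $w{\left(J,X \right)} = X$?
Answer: $-3145$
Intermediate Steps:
$h{\left(v,o \right)} = 4 + o v$ ($h{\left(v,o \right)} = o v + 4 = 4 + o v$)
$b{\left(y \right)} = - \frac{1}{4}$ ($b{\left(y \right)} = \frac{1}{-4} = - \frac{1}{4}$)
$- 370 \left(\left(2 + h{\left(-5,6 \right)} b{\left(3 - 2 \right)}\right) + 0 \left(19 - 14\right)\right) = - 370 \left(\left(2 + \left(4 + 6 \left(-5\right)\right) \left(- \frac{1}{4}\right)\right) + 0 \left(19 - 14\right)\right) = - 370 \left(\left(2 + \left(4 - 30\right) \left(- \frac{1}{4}\right)\right) + 0 \left(19 - 14\right)\right) = - 370 \left(\left(2 - - \frac{13}{2}\right) + 0 \cdot 5\right) = - 370 \left(\left(2 + \frac{13}{2}\right) + 0\right) = - 370 \left(\frac{17}{2} + 0\right) = \left(-370\right) \frac{17}{2} = -3145$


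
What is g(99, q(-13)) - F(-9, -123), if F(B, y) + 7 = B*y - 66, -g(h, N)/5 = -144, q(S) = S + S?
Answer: -314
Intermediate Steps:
q(S) = 2*S
g(h, N) = 720 (g(h, N) = -5*(-144) = 720)
F(B, y) = -73 + B*y (F(B, y) = -7 + (B*y - 66) = -7 + (-66 + B*y) = -73 + B*y)
g(99, q(-13)) - F(-9, -123) = 720 - (-73 - 9*(-123)) = 720 - (-73 + 1107) = 720 - 1*1034 = 720 - 1034 = -314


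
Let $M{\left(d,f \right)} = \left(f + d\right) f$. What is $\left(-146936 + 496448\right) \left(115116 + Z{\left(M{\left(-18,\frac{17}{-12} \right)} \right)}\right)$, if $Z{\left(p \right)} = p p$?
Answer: $\frac{34991028305011}{864} \approx 4.0499 \cdot 10^{10}$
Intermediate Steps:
$M{\left(d,f \right)} = f \left(d + f\right)$ ($M{\left(d,f \right)} = \left(d + f\right) f = f \left(d + f\right)$)
$Z{\left(p \right)} = p^{2}$
$\left(-146936 + 496448\right) \left(115116 + Z{\left(M{\left(-18,\frac{17}{-12} \right)} \right)}\right) = \left(-146936 + 496448\right) \left(115116 + \left(\frac{17}{-12} \left(-18 + \frac{17}{-12}\right)\right)^{2}\right) = 349512 \left(115116 + \left(17 \left(- \frac{1}{12}\right) \left(-18 + 17 \left(- \frac{1}{12}\right)\right)\right)^{2}\right) = 349512 \left(115116 + \left(- \frac{17 \left(-18 - \frac{17}{12}\right)}{12}\right)^{2}\right) = 349512 \left(115116 + \left(\left(- \frac{17}{12}\right) \left(- \frac{233}{12}\right)\right)^{2}\right) = 349512 \left(115116 + \left(\frac{3961}{144}\right)^{2}\right) = 349512 \left(115116 + \frac{15689521}{20736}\right) = 349512 \cdot \frac{2402734897}{20736} = \frac{34991028305011}{864}$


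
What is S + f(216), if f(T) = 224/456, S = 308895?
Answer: 17607043/57 ≈ 3.0890e+5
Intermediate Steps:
f(T) = 28/57 (f(T) = 224*(1/456) = 28/57)
S + f(216) = 308895 + 28/57 = 17607043/57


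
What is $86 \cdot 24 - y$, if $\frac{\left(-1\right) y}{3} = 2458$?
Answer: $9438$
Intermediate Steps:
$y = -7374$ ($y = \left(-3\right) 2458 = -7374$)
$86 \cdot 24 - y = 86 \cdot 24 - -7374 = 2064 + 7374 = 9438$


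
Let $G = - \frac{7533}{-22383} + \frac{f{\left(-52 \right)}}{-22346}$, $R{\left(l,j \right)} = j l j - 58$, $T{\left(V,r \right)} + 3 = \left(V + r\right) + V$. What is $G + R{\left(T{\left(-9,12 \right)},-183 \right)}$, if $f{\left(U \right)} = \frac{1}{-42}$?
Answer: $- \frac{234547811326595}{778043028} \approx -3.0146 \cdot 10^{5}$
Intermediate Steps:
$T{\left(V,r \right)} = -3 + r + 2 V$ ($T{\left(V,r \right)} = -3 + \left(\left(V + r\right) + V\right) = -3 + \left(r + 2 V\right) = -3 + r + 2 V$)
$f{\left(U \right)} = - \frac{1}{42}$
$R{\left(l,j \right)} = -58 + l j^{2}$ ($R{\left(l,j \right)} = l j^{2} - 58 = -58 + l j^{2}$)
$G = \frac{261851257}{778043028}$ ($G = - \frac{7533}{-22383} - \frac{1}{42 \left(-22346\right)} = \left(-7533\right) \left(- \frac{1}{22383}\right) - - \frac{1}{938532} = \frac{279}{829} + \frac{1}{938532} = \frac{261851257}{778043028} \approx 0.33655$)
$G + R{\left(T{\left(-9,12 \right)},-183 \right)} = \frac{261851257}{778043028} + \left(-58 + \left(-3 + 12 + 2 \left(-9\right)\right) \left(-183\right)^{2}\right) = \frac{261851257}{778043028} + \left(-58 + \left(-3 + 12 - 18\right) 33489\right) = \frac{261851257}{778043028} - 301459 = - \frac{234547811326595}{778043028}$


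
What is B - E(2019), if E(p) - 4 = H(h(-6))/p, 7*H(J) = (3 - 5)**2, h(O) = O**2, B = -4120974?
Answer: -58241782078/14133 ≈ -4.1210e+6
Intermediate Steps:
H(J) = 4/7 (H(J) = (3 - 5)**2/7 = (1/7)*(-2)**2 = (1/7)*4 = 4/7)
E(p) = 4 + 4/(7*p)
B - E(2019) = -4120974 - (4 + (4/7)/2019) = -4120974 - (4 + (4/7)*(1/2019)) = -4120974 - (4 + 4/14133) = -4120974 - 1*56536/14133 = -4120974 - 56536/14133 = -58241782078/14133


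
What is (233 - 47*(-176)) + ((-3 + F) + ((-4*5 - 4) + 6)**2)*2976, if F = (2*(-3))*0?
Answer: 963801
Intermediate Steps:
F = 0 (F = -6*0 = 0)
(233 - 47*(-176)) + ((-3 + F) + ((-4*5 - 4) + 6)**2)*2976 = (233 - 47*(-176)) + ((-3 + 0) + ((-4*5 - 4) + 6)**2)*2976 = (233 + 8272) + (-3 + ((-20 - 4) + 6)**2)*2976 = 8505 + (-3 + (-24 + 6)**2)*2976 = 8505 + (-3 + (-18)**2)*2976 = 8505 + (-3 + 324)*2976 = 8505 + 321*2976 = 8505 + 955296 = 963801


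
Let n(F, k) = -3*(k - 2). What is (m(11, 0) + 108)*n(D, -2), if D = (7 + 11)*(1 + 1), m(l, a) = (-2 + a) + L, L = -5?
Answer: 1212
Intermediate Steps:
m(l, a) = -7 + a (m(l, a) = (-2 + a) - 5 = -7 + a)
D = 36 (D = 18*2 = 36)
n(F, k) = 6 - 3*k (n(F, k) = -3*(-2 + k) = 6 - 3*k)
(m(11, 0) + 108)*n(D, -2) = ((-7 + 0) + 108)*(6 - 3*(-2)) = (-7 + 108)*(6 + 6) = 101*12 = 1212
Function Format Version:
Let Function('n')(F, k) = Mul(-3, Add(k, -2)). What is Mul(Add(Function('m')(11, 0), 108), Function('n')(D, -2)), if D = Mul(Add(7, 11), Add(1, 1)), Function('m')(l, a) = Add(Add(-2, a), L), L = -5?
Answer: 1212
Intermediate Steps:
Function('m')(l, a) = Add(-7, a) (Function('m')(l, a) = Add(Add(-2, a), -5) = Add(-7, a))
D = 36 (D = Mul(18, 2) = 36)
Function('n')(F, k) = Add(6, Mul(-3, k)) (Function('n')(F, k) = Mul(-3, Add(-2, k)) = Add(6, Mul(-3, k)))
Mul(Add(Function('m')(11, 0), 108), Function('n')(D, -2)) = Mul(Add(Add(-7, 0), 108), Add(6, Mul(-3, -2))) = Mul(Add(-7, 108), Add(6, 6)) = Mul(101, 12) = 1212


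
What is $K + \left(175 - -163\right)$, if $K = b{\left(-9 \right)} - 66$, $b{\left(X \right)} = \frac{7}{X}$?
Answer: $\frac{2441}{9} \approx 271.22$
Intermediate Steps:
$K = - \frac{601}{9}$ ($K = \frac{7}{-9} - 66 = 7 \left(- \frac{1}{9}\right) - 66 = - \frac{7}{9} - 66 = - \frac{601}{9} \approx -66.778$)
$K + \left(175 - -163\right) = - \frac{601}{9} + \left(175 - -163\right) = - \frac{601}{9} + \left(175 + 163\right) = - \frac{601}{9} + 338 = \frac{2441}{9}$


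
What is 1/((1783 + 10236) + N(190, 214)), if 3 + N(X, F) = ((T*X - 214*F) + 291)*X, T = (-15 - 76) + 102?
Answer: -1/8236834 ≈ -1.2141e-7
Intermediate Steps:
T = 11 (T = -91 + 102 = 11)
N(X, F) = -3 + X*(291 - 214*F + 11*X) (N(X, F) = -3 + ((11*X - 214*F) + 291)*X = -3 + ((-214*F + 11*X) + 291)*X = -3 + (291 - 214*F + 11*X)*X = -3 + X*(291 - 214*F + 11*X))
1/((1783 + 10236) + N(190, 214)) = 1/((1783 + 10236) + (-3 + 11*190**2 + 291*190 - 214*214*190)) = 1/(12019 + (-3 + 11*36100 + 55290 - 8701240)) = 1/(12019 + (-3 + 397100 + 55290 - 8701240)) = 1/(12019 - 8248853) = 1/(-8236834) = -1/8236834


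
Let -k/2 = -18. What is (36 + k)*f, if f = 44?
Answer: 3168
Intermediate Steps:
k = 36 (k = -2*(-18) = 36)
(36 + k)*f = (36 + 36)*44 = 72*44 = 3168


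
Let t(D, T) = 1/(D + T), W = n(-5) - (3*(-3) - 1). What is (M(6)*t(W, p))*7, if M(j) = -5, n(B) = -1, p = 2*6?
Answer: -5/3 ≈ -1.6667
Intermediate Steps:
p = 12
W = 9 (W = -1 - (3*(-3) - 1) = -1 - (-9 - 1) = -1 - 1*(-10) = -1 + 10 = 9)
(M(6)*t(W, p))*7 = -5/(9 + 12)*7 = -5/21*7 = -5/3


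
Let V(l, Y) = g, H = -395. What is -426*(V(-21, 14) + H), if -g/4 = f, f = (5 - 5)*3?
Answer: 168270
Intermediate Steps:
f = 0 (f = 0*3 = 0)
g = 0 (g = -4*0 = 0)
V(l, Y) = 0
-426*(V(-21, 14) + H) = -426*(0 - 395) = -426*(-395) = 168270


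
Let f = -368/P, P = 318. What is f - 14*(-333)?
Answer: 741074/159 ≈ 4660.8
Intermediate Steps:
f = -184/159 (f = -368/318 = -368*1/318 = -184/159 ≈ -1.1572)
f - 14*(-333) = -184/159 - 14*(-333) = -184/159 + 4662 = 741074/159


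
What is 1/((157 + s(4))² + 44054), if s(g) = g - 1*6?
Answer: 1/68079 ≈ 1.4689e-5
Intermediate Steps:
s(g) = -6 + g (s(g) = g - 6 = -6 + g)
1/((157 + s(4))² + 44054) = 1/((157 + (-6 + 4))² + 44054) = 1/((157 - 2)² + 44054) = 1/(155² + 44054) = 1/(24025 + 44054) = 1/68079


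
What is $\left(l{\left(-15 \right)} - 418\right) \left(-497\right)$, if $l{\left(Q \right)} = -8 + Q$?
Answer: $219177$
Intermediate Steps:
$\left(l{\left(-15 \right)} - 418\right) \left(-497\right) = \left(\left(-8 - 15\right) - 418\right) \left(-497\right) = \left(-23 - 418\right) \left(-497\right) = \left(-441\right) \left(-497\right) = 219177$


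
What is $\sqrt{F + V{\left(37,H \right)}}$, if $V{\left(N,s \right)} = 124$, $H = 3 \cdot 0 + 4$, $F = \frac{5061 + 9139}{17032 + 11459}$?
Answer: $\frac{2 \sqrt{25264992561}}{28491} \approx 11.158$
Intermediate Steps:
$F = \frac{14200}{28491} \approx 0.4984$
$H = 4$ ($H = 0 + 4 = 4$)
$\sqrt{F + V{\left(37,H \right)}} = \sqrt{\frac{14200}{28491} + 124} = \sqrt{\frac{3547084}{28491}} = \frac{2 \sqrt{25264992561}}{28491}$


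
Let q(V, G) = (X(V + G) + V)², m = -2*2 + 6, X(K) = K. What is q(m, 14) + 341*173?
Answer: 59317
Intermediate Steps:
m = 2 (m = -4 + 6 = 2)
q(V, G) = (G + 2*V)² (q(V, G) = ((V + G) + V)² = ((G + V) + V)² = (G + 2*V)²)
q(m, 14) + 341*173 = (14 + 2*2)² + 341*173 = (14 + 4)² + 58993 = 18² + 58993 = 324 + 58993 = 59317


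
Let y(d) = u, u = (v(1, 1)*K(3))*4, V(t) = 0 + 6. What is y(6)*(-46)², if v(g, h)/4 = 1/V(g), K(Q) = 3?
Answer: 16928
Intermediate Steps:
V(t) = 6
v(g, h) = ⅔ (v(g, h) = 4/6 = 4*(⅙) = ⅔)
u = 8 (u = ((⅔)*3)*4 = 2*4 = 8)
y(d) = 8
y(6)*(-46)² = 8*(-46)² = 8*2116 = 16928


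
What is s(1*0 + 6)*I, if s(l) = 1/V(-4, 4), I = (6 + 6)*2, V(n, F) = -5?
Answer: -24/5 ≈ -4.8000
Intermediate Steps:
I = 24 (I = 12*2 = 24)
s(l) = -⅕ (s(l) = 1/(-5) = -⅕)
s(1*0 + 6)*I = -⅕*24 = -24/5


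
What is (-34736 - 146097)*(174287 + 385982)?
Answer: -101315124077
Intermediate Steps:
(-34736 - 146097)*(174287 + 385982) = -180833*560269 = -101315124077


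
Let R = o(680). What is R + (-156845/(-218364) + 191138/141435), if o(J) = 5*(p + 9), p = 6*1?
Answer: 793414818769/10294770780 ≈ 77.070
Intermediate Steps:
p = 6
o(J) = 75 (o(J) = 5*(6 + 9) = 5*15 = 75)
R = 75
R + (-156845/(-218364) + 191138/141435) = 75 + (-156845/(-218364) + 191138/141435) = 75 + (-156845*(-1/218364) + 191138*(1/141435)) = 75 + (156845/218364 + 191138/141435) = 75 + 21307010269/10294770780 = 793414818769/10294770780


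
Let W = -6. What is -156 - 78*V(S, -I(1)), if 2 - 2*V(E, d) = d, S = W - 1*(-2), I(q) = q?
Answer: -273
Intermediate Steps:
S = -4 (S = -6 - 1*(-2) = -6 + 2 = -4)
V(E, d) = 1 - d/2
-156 - 78*V(S, -I(1)) = -156 - 78*(1 - (-1)/2) = -156 - 78*(1 - ½*(-1)) = -156 - 78*(1 + ½) = -156 - 78*3/2 = -156 - 117 = -273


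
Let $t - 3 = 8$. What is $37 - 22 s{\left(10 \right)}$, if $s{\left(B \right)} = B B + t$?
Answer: $-2405$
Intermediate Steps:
$t = 11$ ($t = 3 + 8 = 11$)
$s{\left(B \right)} = 11 + B^{2}$ ($s{\left(B \right)} = B B + 11 = B^{2} + 11 = 11 + B^{2}$)
$37 - 22 s{\left(10 \right)} = 37 - 22 \left(11 + 10^{2}\right) = 37 - 22 \left(11 + 100\right) = 37 - 2442 = -2405$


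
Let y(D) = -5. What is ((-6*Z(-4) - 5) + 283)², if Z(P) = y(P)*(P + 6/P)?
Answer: 12769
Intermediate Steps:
Z(P) = -30/P - 5*P (Z(P) = -5*(P + 6/P) = -30/P - 5*P)
((-6*Z(-4) - 5) + 283)² = ((-6*(-30/(-4) - 5*(-4)) - 5) + 283)² = ((-6*(-30*(-¼) + 20) - 5) + 283)² = ((-6*(15/2 + 20) - 5) + 283)² = ((-6*55/2 - 5) + 283)² = ((-165 - 5) + 283)² = (-170 + 283)² = 113² = 12769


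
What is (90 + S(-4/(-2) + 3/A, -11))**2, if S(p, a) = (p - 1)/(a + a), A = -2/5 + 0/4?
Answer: 15784729/1936 ≈ 8153.3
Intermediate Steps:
A = -2/5 (A = -2*1/5 + 0*(1/4) = -2/5 + 0 = -2/5 ≈ -0.40000)
S(p, a) = (-1 + p)/(2*a) (S(p, a) = (-1 + p)/((2*a)) = (-1 + p)*(1/(2*a)) = (-1 + p)/(2*a))
(90 + S(-4/(-2) + 3/A, -11))**2 = (90 + (1/2)*(-1 + (-4/(-2) + 3/(-2/5)))/(-11))**2 = (90 + (1/2)*(-1/11)*(-1 + (-4*(-1/2) + 3*(-5/2))))**2 = (90 + (1/2)*(-1/11)*(-1 + (2 - 15/2)))**2 = (90 + (1/2)*(-1/11)*(-1 - 11/2))**2 = (90 + (1/2)*(-1/11)*(-13/2))**2 = (90 + 13/44)**2 = (3973/44)**2 = 15784729/1936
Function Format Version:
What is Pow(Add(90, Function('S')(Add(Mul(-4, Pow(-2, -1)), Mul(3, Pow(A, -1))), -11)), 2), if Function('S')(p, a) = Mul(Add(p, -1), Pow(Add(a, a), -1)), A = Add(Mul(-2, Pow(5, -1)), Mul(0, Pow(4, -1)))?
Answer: Rational(15784729, 1936) ≈ 8153.3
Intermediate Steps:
A = Rational(-2, 5) (A = Add(Mul(-2, Rational(1, 5)), Mul(0, Rational(1, 4))) = Add(Rational(-2, 5), 0) = Rational(-2, 5) ≈ -0.40000)
Function('S')(p, a) = Mul(Rational(1, 2), Pow(a, -1), Add(-1, p)) (Function('S')(p, a) = Mul(Add(-1, p), Pow(Mul(2, a), -1)) = Mul(Add(-1, p), Mul(Rational(1, 2), Pow(a, -1))) = Mul(Rational(1, 2), Pow(a, -1), Add(-1, p)))
Pow(Add(90, Function('S')(Add(Mul(-4, Pow(-2, -1)), Mul(3, Pow(A, -1))), -11)), 2) = Pow(Add(90, Mul(Rational(1, 2), Pow(-11, -1), Add(-1, Add(Mul(-4, Pow(-2, -1)), Mul(3, Pow(Rational(-2, 5), -1)))))), 2) = Pow(Add(90, Mul(Rational(1, 2), Rational(-1, 11), Add(-1, Add(Mul(-4, Rational(-1, 2)), Mul(3, Rational(-5, 2)))))), 2) = Pow(Add(90, Mul(Rational(1, 2), Rational(-1, 11), Add(-1, Add(2, Rational(-15, 2))))), 2) = Pow(Add(90, Mul(Rational(1, 2), Rational(-1, 11), Add(-1, Rational(-11, 2)))), 2) = Pow(Add(90, Mul(Rational(1, 2), Rational(-1, 11), Rational(-13, 2))), 2) = Pow(Add(90, Rational(13, 44)), 2) = Pow(Rational(3973, 44), 2) = Rational(15784729, 1936)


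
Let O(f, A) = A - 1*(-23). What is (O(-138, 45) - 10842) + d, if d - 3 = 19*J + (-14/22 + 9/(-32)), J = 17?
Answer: -3678019/352 ≈ -10449.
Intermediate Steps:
O(f, A) = 23 + A (O(f, A) = A + 23 = 23 + A)
d = 114429/352 (d = 3 + (19*17 + (-14/22 + 9/(-32))) = 3 + (323 + (-14*1/22 + 9*(-1/32))) = 3 + (323 + (-7/11 - 9/32)) = 3 + (323 - 323/352) = 3 + 113373/352 = 114429/352 ≈ 325.08)
(O(-138, 45) - 10842) + d = ((23 + 45) - 10842) + 114429/352 = (68 - 10842) + 114429/352 = -10774 + 114429/352 = -3678019/352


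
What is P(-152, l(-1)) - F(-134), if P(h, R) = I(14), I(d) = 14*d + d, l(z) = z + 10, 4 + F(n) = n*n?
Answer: -17742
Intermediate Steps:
F(n) = -4 + n² (F(n) = -4 + n*n = -4 + n²)
l(z) = 10 + z
I(d) = 15*d
P(h, R) = 210 (P(h, R) = 15*14 = 210)
P(-152, l(-1)) - F(-134) = 210 - (-4 + (-134)²) = 210 - (-4 + 17956) = 210 - 1*17952 = 210 - 17952 = -17742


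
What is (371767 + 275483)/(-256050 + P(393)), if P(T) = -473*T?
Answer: -215750/147313 ≈ -1.4646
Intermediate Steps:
(371767 + 275483)/(-256050 + P(393)) = (371767 + 275483)/(-256050 - 473*393) = 647250/(-256050 - 185889) = 647250/(-441939) = 647250*(-1/441939) = -215750/147313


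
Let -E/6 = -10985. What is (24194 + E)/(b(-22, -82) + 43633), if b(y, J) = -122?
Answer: 90104/43511 ≈ 2.0708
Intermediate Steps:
E = 65910 (E = -6*(-10985) = 65910)
(24194 + E)/(b(-22, -82) + 43633) = (24194 + 65910)/(-122 + 43633) = 90104/43511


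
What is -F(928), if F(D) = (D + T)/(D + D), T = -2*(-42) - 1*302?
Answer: -355/928 ≈ -0.38254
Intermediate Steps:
T = -218 (T = 84 - 302 = -218)
F(D) = (-218 + D)/(2*D) (F(D) = (D - 218)/(D + D) = (-218 + D)/((2*D)) = (-218 + D)*(1/(2*D)) = (-218 + D)/(2*D))
-F(928) = -(-218 + 928)/(2*928) = -710/(2*928) = -1*355/928 = -355/928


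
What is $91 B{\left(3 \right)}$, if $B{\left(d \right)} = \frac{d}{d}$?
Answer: $91$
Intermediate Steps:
$B{\left(d \right)} = 1$
$91 B{\left(3 \right)} = 91 \cdot 1 = 91$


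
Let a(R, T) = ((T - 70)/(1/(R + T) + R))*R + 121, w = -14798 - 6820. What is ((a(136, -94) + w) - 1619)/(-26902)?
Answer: 66499238/76845563 ≈ 0.86536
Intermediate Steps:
w = -21618
a(R, T) = 121 + R*(-70 + T)/(R + 1/(R + T)) (a(R, T) = ((-70 + T)/(R + 1/(R + T)))*R + 121 = R*(-70 + T)/(R + 1/(R + T)) + 121 = 121 + R*(-70 + T)/(R + 1/(R + T)))
((a(136, -94) + w) - 1619)/(-26902) = (((121 + 51*136² + 136*(-94)² - 94*136² + 51*136*(-94))/(1 + 136² + 136*(-94)) - 21618) - 1619)/(-26902) = (((121 + 51*18496 + 136*8836 - 94*18496 - 651984)/(1 + 18496 - 12784) - 21618) - 1619)*(-1/26902) = (((121 + 943296 + 1201696 - 1738624 - 651984)/5713 - 21618) - 1619)*(-1/26902) = (((1/5713)*(-245495) - 21618) - 1619)*(-1/26902) = ((-245495/5713 - 21618) - 1619)*(-1/26902) = (-123749129/5713 - 1619)*(-1/26902) = -132998476/5713*(-1/26902) = 66499238/76845563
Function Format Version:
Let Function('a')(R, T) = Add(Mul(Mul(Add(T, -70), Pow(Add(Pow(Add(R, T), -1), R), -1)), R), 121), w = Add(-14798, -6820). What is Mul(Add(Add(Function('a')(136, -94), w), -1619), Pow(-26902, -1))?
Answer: Rational(66499238, 76845563) ≈ 0.86536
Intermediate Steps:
w = -21618
Function('a')(R, T) = Add(121, Mul(R, Pow(Add(R, Pow(Add(R, T), -1)), -1), Add(-70, T))) (Function('a')(R, T) = Add(Mul(Mul(Add(-70, T), Pow(Add(R, Pow(Add(R, T), -1)), -1)), R), 121) = Add(Mul(Mul(Pow(Add(R, Pow(Add(R, T), -1)), -1), Add(-70, T)), R), 121) = Add(Mul(R, Pow(Add(R, Pow(Add(R, T), -1)), -1), Add(-70, T)), 121) = Add(121, Mul(R, Pow(Add(R, Pow(Add(R, T), -1)), -1), Add(-70, T))))
Mul(Add(Add(Function('a')(136, -94), w), -1619), Pow(-26902, -1)) = Mul(Add(Add(Mul(Pow(Add(1, Pow(136, 2), Mul(136, -94)), -1), Add(121, Mul(51, Pow(136, 2)), Mul(136, Pow(-94, 2)), Mul(-94, Pow(136, 2)), Mul(51, 136, -94))), -21618), -1619), Pow(-26902, -1)) = Mul(Add(Add(Mul(Pow(Add(1, 18496, -12784), -1), Add(121, Mul(51, 18496), Mul(136, 8836), Mul(-94, 18496), -651984)), -21618), -1619), Rational(-1, 26902)) = Mul(Add(Add(Mul(Pow(5713, -1), Add(121, 943296, 1201696, -1738624, -651984)), -21618), -1619), Rational(-1, 26902)) = Mul(Add(Add(Mul(Rational(1, 5713), -245495), -21618), -1619), Rational(-1, 26902)) = Mul(Add(Add(Rational(-245495, 5713), -21618), -1619), Rational(-1, 26902)) = Mul(Add(Rational(-123749129, 5713), -1619), Rational(-1, 26902)) = Mul(Rational(-132998476, 5713), Rational(-1, 26902)) = Rational(66499238, 76845563)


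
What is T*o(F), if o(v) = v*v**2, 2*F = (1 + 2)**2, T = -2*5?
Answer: -3645/4 ≈ -911.25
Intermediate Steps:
T = -10
F = 9/2 (F = (1 + 2)**2/2 = (1/2)*3**2 = (1/2)*9 = 9/2 ≈ 4.5000)
o(v) = v**3
T*o(F) = -10*(9/2)**3 = -10*729/8 = -3645/4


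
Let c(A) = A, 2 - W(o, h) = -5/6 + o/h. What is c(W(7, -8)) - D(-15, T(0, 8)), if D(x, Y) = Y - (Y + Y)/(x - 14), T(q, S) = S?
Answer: -3371/696 ≈ -4.8434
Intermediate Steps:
W(o, h) = 17/6 - o/h (W(o, h) = 2 - (-5/6 + o/h) = 2 - (-5*⅙ + o/h) = 2 - (-⅚ + o/h) = 2 + (⅚ - o/h) = 17/6 - o/h)
D(x, Y) = Y - 2*Y/(-14 + x)
c(W(7, -8)) - D(-15, T(0, 8)) = (17/6 - 1*7/(-8)) - 8*(-16 - 15)/(-14 - 15) = (17/6 - 1*7*(-⅛)) - 8*(-31)/(-29) = (17/6 + 7/8) - 8*(-1)*(-31)/29 = 89/24 - 1*248/29 = 89/24 - 248/29 = -3371/696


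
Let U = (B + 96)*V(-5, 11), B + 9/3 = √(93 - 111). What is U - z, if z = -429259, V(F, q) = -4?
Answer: 428887 - 12*I*√2 ≈ 4.2889e+5 - 16.971*I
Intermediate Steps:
B = -3 + 3*I*√2 (B = -3 + √(93 - 111) = -3 + √(-18) = -3 + 3*I*√2 ≈ -3.0 + 4.2426*I)
U = -372 - 12*I*√2 (U = ((-3 + 3*I*√2) + 96)*(-4) = (93 + 3*I*√2)*(-4) = -372 - 12*I*√2 ≈ -372.0 - 16.971*I)
U - z = (-372 - 12*I*√2) - 1*(-429259) = (-372 - 12*I*√2) + 429259 = 428887 - 12*I*√2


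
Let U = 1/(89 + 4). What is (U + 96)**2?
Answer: 79727041/8649 ≈ 9218.1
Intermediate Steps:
U = 1/93 ≈ 0.010753
(U + 96)**2 = (1/93 + 96)**2 = (8929/93)**2 = 79727041/8649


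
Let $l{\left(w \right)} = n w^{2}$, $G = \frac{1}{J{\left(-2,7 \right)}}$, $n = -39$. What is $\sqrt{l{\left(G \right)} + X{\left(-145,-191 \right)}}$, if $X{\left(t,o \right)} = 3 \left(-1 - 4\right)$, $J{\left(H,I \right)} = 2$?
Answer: $\frac{3 i \sqrt{11}}{2} \approx 4.9749 i$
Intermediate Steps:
$X{\left(t,o \right)} = -15$ ($X{\left(t,o \right)} = 3 \left(-5\right) = -15$)
$G = \frac{1}{2} \approx 0.5$
$l{\left(w \right)} = - 39 w^{2}$
$\sqrt{l{\left(G \right)} + X{\left(-145,-191 \right)}} = \sqrt{- \frac{39}{4} - 15} = \sqrt{- \frac{99}{4}} = \frac{3 i \sqrt{11}}{2}$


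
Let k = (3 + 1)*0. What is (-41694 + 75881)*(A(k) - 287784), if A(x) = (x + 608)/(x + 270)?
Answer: -1328183274232/135 ≈ -9.8384e+9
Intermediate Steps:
k = 0 (k = 4*0 = 0)
A(x) = (608 + x)/(270 + x)
(-41694 + 75881)*(A(k) - 287784) = (-41694 + 75881)*((608 + 0)/(270 + 0) - 287784) = 34187*(608/270 - 287784) = 34187*((1/270)*608 - 287784) = 34187*(304/135 - 287784) = 34187*(-38850536/135) = -1328183274232/135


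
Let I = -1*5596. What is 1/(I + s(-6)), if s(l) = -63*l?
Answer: -1/5218 ≈ -0.00019164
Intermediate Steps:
I = -5596
1/(I + s(-6)) = 1/(-5596 - 63*(-6)) = 1/(-5596 + 378) = 1/(-5218) = -1/5218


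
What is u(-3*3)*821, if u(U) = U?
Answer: -7389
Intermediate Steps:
u(-3*3)*821 = -3*3*821 = -9*821 = -7389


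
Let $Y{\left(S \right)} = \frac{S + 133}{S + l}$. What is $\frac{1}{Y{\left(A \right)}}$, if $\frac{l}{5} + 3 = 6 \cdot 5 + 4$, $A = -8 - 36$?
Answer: $\frac{111}{89} \approx 1.2472$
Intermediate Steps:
$A = -44$ ($A = -8 - 36 = -44$)
$l = 155$ ($l = -15 + 5 \left(6 \cdot 5 + 4\right) = -15 + 5 \left(30 + 4\right) = -15 + 5 \cdot 34 = -15 + 170 = 155$)
$Y{\left(S \right)} = \frac{133 + S}{155 + S}$ ($Y{\left(S \right)} = \frac{S + 133}{S + 155} = \frac{133 + S}{155 + S}$)
$\frac{1}{Y{\left(A \right)}} = \frac{1}{\frac{1}{155 - 44} \left(133 - 44\right)} = \frac{1}{\frac{1}{111} \cdot 89} = \frac{1}{\frac{89}{111}} = \frac{111}{89}$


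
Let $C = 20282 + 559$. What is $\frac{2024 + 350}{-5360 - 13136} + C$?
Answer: $\frac{192736381}{9248} \approx 20841.0$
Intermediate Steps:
$C = 20841$
$\frac{2024 + 350}{-5360 - 13136} + C = \frac{2024 + 350}{-5360 - 13136} + 20841 = \frac{2374}{-18496} + 20841 = 2374 \left(- \frac{1}{18496}\right) + 20841 = - \frac{1187}{9248} + 20841 = \frac{192736381}{9248}$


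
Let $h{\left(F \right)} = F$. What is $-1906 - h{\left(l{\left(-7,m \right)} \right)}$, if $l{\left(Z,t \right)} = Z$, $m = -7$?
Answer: $-1899$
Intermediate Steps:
$-1906 - h{\left(l{\left(-7,m \right)} \right)} = -1906 - -7 = -1906 + 7 = -1899$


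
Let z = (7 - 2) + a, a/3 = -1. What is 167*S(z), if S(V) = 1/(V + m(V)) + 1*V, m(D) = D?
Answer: 1503/4 ≈ 375.75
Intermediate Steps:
a = -3 (a = 3*(-1) = -3)
z = 2 (z = (7 - 2) - 3 = 5 - 3 = 2)
S(V) = V + 1/(2*V) (S(V) = 1/(V + V) + 1*V = 1/(2*V) + V = V + 1/(2*V))
167*S(z) = 167*(2 + (½)/2) = 167*(2 + (½)*(½)) = 167*(2 + ¼) = 167*(9/4) = 1503/4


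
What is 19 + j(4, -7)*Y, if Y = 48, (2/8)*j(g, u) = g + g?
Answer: 1555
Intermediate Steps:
j(g, u) = 8*g (j(g, u) = 4*(g + g) = 4*(2*g) = 8*g)
19 + j(4, -7)*Y = 19 + (8*4)*48 = 19 + 32*48 = 19 + 1536 = 1555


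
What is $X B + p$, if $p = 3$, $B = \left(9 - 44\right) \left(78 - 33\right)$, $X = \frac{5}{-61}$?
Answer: $\frac{8058}{61} \approx 132.1$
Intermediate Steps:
$X = - \frac{5}{61}$ ($X = 5 \left(- \frac{1}{61}\right) = - \frac{5}{61} \approx -0.081967$)
$B = -1575$ ($B = \left(-35\right) 45 = -1575$)
$X B + p = \left(- \frac{5}{61}\right) \left(-1575\right) + 3 = \frac{7875}{61} + 3 = \frac{8058}{61}$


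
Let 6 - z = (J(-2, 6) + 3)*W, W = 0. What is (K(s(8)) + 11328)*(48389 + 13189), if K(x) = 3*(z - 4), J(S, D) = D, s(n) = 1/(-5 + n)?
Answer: 697925052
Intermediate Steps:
z = 6 (z = 6 - (6 + 3)*0 = 6 - 9*0 = 6 - 1*0 = 6 + 0 = 6)
K(x) = 6 (K(x) = 3*(6 - 4) = 3*2 = 6)
(K(s(8)) + 11328)*(48389 + 13189) = (6 + 11328)*(48389 + 13189) = 11334*61578 = 697925052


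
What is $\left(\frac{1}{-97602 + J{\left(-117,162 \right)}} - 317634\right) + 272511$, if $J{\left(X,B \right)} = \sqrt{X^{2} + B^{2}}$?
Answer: $- \frac{143282227626845}{3175370157} - \frac{\sqrt{493}}{1058456719} \approx -45123.0$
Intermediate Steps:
$J{\left(X,B \right)} = \sqrt{B^{2} + X^{2}}$
$\left(\frac{1}{-97602 + J{\left(-117,162 \right)}} - 317634\right) + 272511 = \left(\frac{1}{-97602 + \sqrt{162^{2} + \left(-117\right)^{2}}} - 317634\right) + 272511 = \left(\frac{1}{-97602 + \sqrt{26244 + 13689}} - 317634\right) + 272511 = \left(\frac{1}{-97602 + \sqrt{39933}} - 317634\right) + 272511 = \left(\frac{1}{-97602 + 9 \sqrt{493}} - 317634\right) + 272511 = \left(-317634 + \frac{1}{-97602 + 9 \sqrt{493}}\right) + 272511 = -45123 + \frac{1}{-97602 + 9 \sqrt{493}}$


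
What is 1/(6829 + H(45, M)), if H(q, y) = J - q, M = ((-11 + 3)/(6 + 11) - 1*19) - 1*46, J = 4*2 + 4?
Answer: 1/6796 ≈ 0.00014715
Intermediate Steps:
J = 12 (J = 8 + 4 = 12)
M = -1113/17 (M = (-8/17 - 19) - 46 = -331/17 - 46 = -1113/17 ≈ -65.471)
H(q, y) = 12 - q
1/(6829 + H(45, M)) = 1/(6829 + (12 - 1*45)) = 1/(6829 + (12 - 45)) = 1/(6829 - 33) = 1/6796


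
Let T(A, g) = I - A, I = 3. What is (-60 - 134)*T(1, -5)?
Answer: -388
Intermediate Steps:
T(A, g) = 3 - A
(-60 - 134)*T(1, -5) = (-60 - 134)*(3 - 1*1) = -194*(3 - 1) = -194*2 = -388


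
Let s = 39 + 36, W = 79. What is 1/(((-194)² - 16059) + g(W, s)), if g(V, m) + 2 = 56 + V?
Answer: 1/21710 ≈ 4.6062e-5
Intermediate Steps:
s = 75
g(V, m) = 54 + V (g(V, m) = -2 + (56 + V) = 54 + V)
1/(((-194)² - 16059) + g(W, s)) = 1/(((-194)² - 16059) + (54 + 79)) = 1/((37636 - 16059) + 133) = 1/(21577 + 133) = 1/21710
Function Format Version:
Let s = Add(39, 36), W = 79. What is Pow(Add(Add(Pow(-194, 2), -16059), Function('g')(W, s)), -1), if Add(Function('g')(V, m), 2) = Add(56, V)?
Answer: Rational(1, 21710) ≈ 4.6062e-5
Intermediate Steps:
s = 75
Function('g')(V, m) = Add(54, V) (Function('g')(V, m) = Add(-2, Add(56, V)) = Add(54, V))
Pow(Add(Add(Pow(-194, 2), -16059), Function('g')(W, s)), -1) = Pow(Add(Add(Pow(-194, 2), -16059), Add(54, 79)), -1) = Pow(Add(Add(37636, -16059), 133), -1) = Pow(Add(21577, 133), -1) = Pow(21710, -1) = Rational(1, 21710)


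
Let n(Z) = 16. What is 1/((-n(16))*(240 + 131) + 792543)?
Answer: 1/786607 ≈ 1.2713e-6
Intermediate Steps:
1/((-n(16))*(240 + 131) + 792543) = 1/((-1*16)*(240 + 131) + 792543) = 1/(-16*371 + 792543) = 1/(-5936 + 792543) = 1/786607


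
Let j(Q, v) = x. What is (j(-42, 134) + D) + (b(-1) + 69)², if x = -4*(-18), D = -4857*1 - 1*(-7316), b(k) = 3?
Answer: 7715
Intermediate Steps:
D = 2459 (D = -4857 + 7316 = 2459)
x = 72
j(Q, v) = 72
(j(-42, 134) + D) + (b(-1) + 69)² = (72 + 2459) + (3 + 69)² = 2531 + 72² = 2531 + 5184 = 7715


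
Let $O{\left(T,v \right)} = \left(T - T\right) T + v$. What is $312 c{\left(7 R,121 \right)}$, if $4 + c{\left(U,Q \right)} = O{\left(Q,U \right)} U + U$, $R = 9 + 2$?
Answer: $1872624$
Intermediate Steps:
$R = 11$
$O{\left(T,v \right)} = v$ ($O{\left(T,v \right)} = 0 T + v = 0 + v = v$)
$c{\left(U,Q \right)} = -4 + U + U^{2}$ ($c{\left(U,Q \right)} = -4 + \left(U U + U\right) = -4 + \left(U^{2} + U\right) = -4 + \left(U + U^{2}\right) = -4 + U + U^{2}$)
$312 c{\left(7 R,121 \right)} = 312 \left(-4 + 7 \cdot 11 + \left(7 \cdot 11\right)^{2}\right) = 312 \left(-4 + 77 + 77^{2}\right) = 312 \left(-4 + 77 + 5929\right) = 312 \cdot 6002 = 1872624$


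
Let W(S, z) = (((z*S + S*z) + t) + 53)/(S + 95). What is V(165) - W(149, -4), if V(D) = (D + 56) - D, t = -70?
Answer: 14873/244 ≈ 60.955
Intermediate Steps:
W(S, z) = (-17 + 2*S*z)/(95 + S) (W(S, z) = (((z*S + S*z) - 70) + 53)/(S + 95) = (((S*z + S*z) - 70) + 53)/(95 + S) = ((2*S*z - 70) + 53)/(95 + S) = ((-70 + 2*S*z) + 53)/(95 + S) = (-17 + 2*S*z)/(95 + S))
V(D) = 56 (V(D) = (56 + D) - D = 56)
V(165) - W(149, -4) = 56 - (-17 + 2*149*(-4))/(95 + 149) = 56 - (-17 - 1192)/244 = 56 - (-1209)/244 = 56 - 1*(-1209/244) = 56 + 1209/244 = 14873/244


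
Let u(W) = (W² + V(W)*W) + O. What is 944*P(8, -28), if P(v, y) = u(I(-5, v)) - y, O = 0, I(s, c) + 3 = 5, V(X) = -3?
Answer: 24544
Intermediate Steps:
I(s, c) = 2 (I(s, c) = -3 + 5 = 2)
u(W) = W² - 3*W (u(W) = (W² - 3*W) + 0 = W² - 3*W)
P(v, y) = -2 - y (P(v, y) = 2*(-3 + 2) - y = 2*(-1) - y = -2 - y)
944*P(8, -28) = 944*(-2 - 1*(-28)) = 944*(-2 + 28) = 944*26 = 24544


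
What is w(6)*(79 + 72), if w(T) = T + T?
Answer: 1812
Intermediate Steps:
w(T) = 2*T
w(6)*(79 + 72) = (2*6)*(79 + 72) = 12*151 = 1812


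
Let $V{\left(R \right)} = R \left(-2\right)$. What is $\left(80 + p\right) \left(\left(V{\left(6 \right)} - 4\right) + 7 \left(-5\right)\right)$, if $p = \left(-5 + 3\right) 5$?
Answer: $-3570$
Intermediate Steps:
$V{\left(R \right)} = - 2 R$
$p = -10$ ($p = \left(-2\right) 5 = -10$)
$\left(80 + p\right) \left(\left(V{\left(6 \right)} - 4\right) + 7 \left(-5\right)\right) = \left(80 - 10\right) \left(\left(\left(-2\right) 6 - 4\right) + 7 \left(-5\right)\right) = 70 \left(\left(-12 - 4\right) - 35\right) = 70 \left(-16 - 35\right) = 70 \left(-51\right) = -3570$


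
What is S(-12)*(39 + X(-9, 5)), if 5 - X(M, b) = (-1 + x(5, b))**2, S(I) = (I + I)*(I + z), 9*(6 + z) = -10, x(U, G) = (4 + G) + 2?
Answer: -77056/3 ≈ -25685.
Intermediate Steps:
x(U, G) = 6 + G
z = -64/9 (z = -6 + (1/9)*(-10) = -6 - 10/9 = -64/9 ≈ -7.1111)
S(I) = 2*I*(-64/9 + I) (S(I) = (I + I)*(I - 64/9) = (2*I)*(-64/9 + I) = 2*I*(-64/9 + I))
X(M, b) = 5 - (5 + b)**2 (X(M, b) = 5 - (-1 + (6 + b))**2 = 5 - (5 + b)**2)
S(-12)*(39 + X(-9, 5)) = ((2/9)*(-12)*(-64 + 9*(-12)))*(39 + (5 - (5 + 5)**2)) = ((2/9)*(-12)*(-64 - 108))*(39 + (5 - 1*10**2)) = ((2/9)*(-12)*(-172))*(39 + (5 - 1*100)) = 1376*(39 + (5 - 100))/3 = 1376*(39 - 95)/3 = (1376/3)*(-56) = -77056/3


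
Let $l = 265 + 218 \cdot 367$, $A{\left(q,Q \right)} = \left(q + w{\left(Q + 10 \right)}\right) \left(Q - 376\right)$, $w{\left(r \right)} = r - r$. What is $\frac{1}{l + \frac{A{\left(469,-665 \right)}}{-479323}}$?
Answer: $\frac{479323}{38476224762} \approx 1.2458 \cdot 10^{-5}$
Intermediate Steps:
$w{\left(r \right)} = 0$
$A{\left(q,Q \right)} = q \left(-376 + Q\right)$ ($A{\left(q,Q \right)} = \left(q + 0\right) \left(Q - 376\right) = q \left(-376 + Q\right)$)
$l = 80271$ ($l = 265 + 80006 = 80271$)
$\frac{1}{l + \frac{A{\left(469,-665 \right)}}{-479323}} = \frac{1}{80271 + \frac{469 \left(-376 - 665\right)}{-479323}} = \frac{1}{80271 + 469 \left(-1041\right) \left(- \frac{1}{479323}\right)} = \frac{1}{80271 - - \frac{488229}{479323}} = \frac{1}{80271 + \frac{488229}{479323}} = \frac{1}{\frac{38476224762}{479323}} = \frac{479323}{38476224762}$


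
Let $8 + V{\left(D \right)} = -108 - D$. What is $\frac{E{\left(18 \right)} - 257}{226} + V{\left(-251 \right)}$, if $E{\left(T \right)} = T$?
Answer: $\frac{30271}{226} \approx 133.94$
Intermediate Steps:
$V{\left(D \right)} = -116 - D$ ($V{\left(D \right)} = -8 - \left(108 + D\right) = -116 - D$)
$\frac{E{\left(18 \right)} - 257}{226} + V{\left(-251 \right)} = \frac{18 - 257}{226} - -135 = \left(-239\right) \frac{1}{226} + \left(-116 + 251\right) = - \frac{239}{226} + 135 = \frac{30271}{226}$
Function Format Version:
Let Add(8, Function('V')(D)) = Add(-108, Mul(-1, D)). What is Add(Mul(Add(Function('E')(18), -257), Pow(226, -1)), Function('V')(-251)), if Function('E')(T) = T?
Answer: Rational(30271, 226) ≈ 133.94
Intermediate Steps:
Function('V')(D) = Add(-116, Mul(-1, D)) (Function('V')(D) = Add(-8, Add(-108, Mul(-1, D))) = Add(-116, Mul(-1, D)))
Add(Mul(Add(Function('E')(18), -257), Pow(226, -1)), Function('V')(-251)) = Add(Mul(Add(18, -257), Pow(226, -1)), Add(-116, Mul(-1, -251))) = Add(Mul(-239, Rational(1, 226)), Add(-116, 251)) = Add(Rational(-239, 226), 135) = Rational(30271, 226)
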